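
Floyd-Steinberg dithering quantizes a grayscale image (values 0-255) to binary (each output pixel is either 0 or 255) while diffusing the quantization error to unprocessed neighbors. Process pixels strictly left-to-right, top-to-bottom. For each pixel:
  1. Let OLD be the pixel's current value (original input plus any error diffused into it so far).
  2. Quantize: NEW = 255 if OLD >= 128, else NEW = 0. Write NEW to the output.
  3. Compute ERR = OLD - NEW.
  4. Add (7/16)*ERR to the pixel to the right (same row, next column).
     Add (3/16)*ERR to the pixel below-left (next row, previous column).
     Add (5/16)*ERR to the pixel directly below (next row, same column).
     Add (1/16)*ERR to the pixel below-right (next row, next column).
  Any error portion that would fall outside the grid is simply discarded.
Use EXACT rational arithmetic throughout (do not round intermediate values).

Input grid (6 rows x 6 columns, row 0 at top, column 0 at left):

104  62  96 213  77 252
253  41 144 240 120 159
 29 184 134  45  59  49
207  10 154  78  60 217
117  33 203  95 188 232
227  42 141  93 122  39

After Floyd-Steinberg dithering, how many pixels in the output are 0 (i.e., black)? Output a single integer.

Answer: 19

Derivation:
(0,0): OLD=104 → NEW=0, ERR=104
(0,1): OLD=215/2 → NEW=0, ERR=215/2
(0,2): OLD=4577/32 → NEW=255, ERR=-3583/32
(0,3): OLD=83975/512 → NEW=255, ERR=-46585/512
(0,4): OLD=304689/8192 → NEW=0, ERR=304689/8192
(0,5): OLD=35162967/131072 → NEW=255, ERR=1739607/131072
(1,0): OLD=9781/32 → NEW=255, ERR=1621/32
(1,1): OLD=21059/256 → NEW=0, ERR=21059/256
(1,2): OLD=1103119/8192 → NEW=255, ERR=-985841/8192
(1,3): OLD=5206603/32768 → NEW=255, ERR=-3149237/32768
(1,4): OLD=181147785/2097152 → NEW=0, ERR=181147785/2097152
(1,5): OLD=6820358127/33554432 → NEW=255, ERR=-1736022033/33554432
(2,0): OLD=246801/4096 → NEW=0, ERR=246801/4096
(2,1): OLD=28399355/131072 → NEW=255, ERR=-5024005/131072
(2,2): OLD=139974417/2097152 → NEW=0, ERR=139974417/2097152
(2,3): OLD=886541289/16777216 → NEW=0, ERR=886541289/16777216
(2,4): OLD=50145899867/536870912 → NEW=0, ERR=50145899867/536870912
(2,5): OLD=679420164397/8589934592 → NEW=0, ERR=679420164397/8589934592
(3,0): OLD=458526609/2097152 → NEW=255, ERR=-76247151/2097152
(3,1): OLD=-26910387/16777216 → NEW=0, ERR=-26910387/16777216
(3,2): OLD=24383107711/134217728 → NEW=255, ERR=-9842412929/134217728
(3,3): OLD=722545092757/8589934592 → NEW=0, ERR=722545092757/8589934592
(3,4): OLD=9903997240069/68719476736 → NEW=255, ERR=-7619469327611/68719476736
(3,5): OLD=218853219692971/1099511627776 → NEW=255, ERR=-61522245389909/1099511627776
(4,0): OLD=28276331151/268435456 → NEW=0, ERR=28276331151/268435456
(4,1): OLD=268701294963/4294967296 → NEW=0, ERR=268701294963/4294967296
(4,2): OLD=30666210707145/137438953472 → NEW=255, ERR=-4380722428215/137438953472
(4,3): OLD=180250312895533/2199023255552 → NEW=0, ERR=180250312895533/2199023255552
(4,4): OLD=6473137121957725/35184372088832 → NEW=255, ERR=-2498877760694435/35184372088832
(4,5): OLD=99367517310761067/562949953421312 → NEW=255, ERR=-44184720811673493/562949953421312
(5,0): OLD=18667531596041/68719476736 → NEW=255, ERR=1144065028361/68719476736
(5,1): OLD=152703408588985/2199023255552 → NEW=0, ERR=152703408588985/2199023255552
(5,2): OLD=3178894266049331/17592186044416 → NEW=255, ERR=-1307113175276749/17592186044416
(5,3): OLD=39856688022243825/562949953421312 → NEW=0, ERR=39856688022243825/562949953421312
(5,4): OLD=136444352755598621/1125899906842624 → NEW=0, ERR=136444352755598621/1125899906842624
(5,5): OLD=1135860714700030873/18014398509481984 → NEW=0, ERR=1135860714700030873/18014398509481984
Output grid:
  Row 0: ..##.#  (3 black, running=3)
  Row 1: #.##.#  (2 black, running=5)
  Row 2: .#....  (5 black, running=10)
  Row 3: #.#.##  (2 black, running=12)
  Row 4: ..#.##  (3 black, running=15)
  Row 5: #.#...  (4 black, running=19)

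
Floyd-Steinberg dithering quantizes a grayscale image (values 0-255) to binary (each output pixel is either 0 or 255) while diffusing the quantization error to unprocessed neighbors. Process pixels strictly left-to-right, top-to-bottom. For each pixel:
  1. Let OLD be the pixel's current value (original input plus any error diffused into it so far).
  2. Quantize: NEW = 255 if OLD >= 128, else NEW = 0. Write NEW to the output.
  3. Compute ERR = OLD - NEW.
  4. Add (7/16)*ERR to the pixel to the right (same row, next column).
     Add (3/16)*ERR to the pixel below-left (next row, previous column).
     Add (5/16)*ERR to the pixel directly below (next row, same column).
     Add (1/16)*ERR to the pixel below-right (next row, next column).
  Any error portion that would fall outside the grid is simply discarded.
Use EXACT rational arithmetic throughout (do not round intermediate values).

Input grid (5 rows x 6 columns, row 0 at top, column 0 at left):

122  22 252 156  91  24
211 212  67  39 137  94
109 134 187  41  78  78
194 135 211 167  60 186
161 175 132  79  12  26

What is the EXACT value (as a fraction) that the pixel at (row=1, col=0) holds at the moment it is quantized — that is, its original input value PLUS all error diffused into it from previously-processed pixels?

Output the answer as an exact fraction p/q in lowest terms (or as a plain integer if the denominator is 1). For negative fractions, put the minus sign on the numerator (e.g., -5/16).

(0,0): OLD=122 → NEW=0, ERR=122
(0,1): OLD=603/8 → NEW=0, ERR=603/8
(0,2): OLD=36477/128 → NEW=255, ERR=3837/128
(0,3): OLD=346347/2048 → NEW=255, ERR=-175893/2048
(0,4): OLD=1750637/32768 → NEW=0, ERR=1750637/32768
(0,5): OLD=24837371/524288 → NEW=0, ERR=24837371/524288
(1,0): OLD=33697/128 → NEW=255, ERR=1057/128
Target (1,0): original=211, with diffused error = 33697/128

Answer: 33697/128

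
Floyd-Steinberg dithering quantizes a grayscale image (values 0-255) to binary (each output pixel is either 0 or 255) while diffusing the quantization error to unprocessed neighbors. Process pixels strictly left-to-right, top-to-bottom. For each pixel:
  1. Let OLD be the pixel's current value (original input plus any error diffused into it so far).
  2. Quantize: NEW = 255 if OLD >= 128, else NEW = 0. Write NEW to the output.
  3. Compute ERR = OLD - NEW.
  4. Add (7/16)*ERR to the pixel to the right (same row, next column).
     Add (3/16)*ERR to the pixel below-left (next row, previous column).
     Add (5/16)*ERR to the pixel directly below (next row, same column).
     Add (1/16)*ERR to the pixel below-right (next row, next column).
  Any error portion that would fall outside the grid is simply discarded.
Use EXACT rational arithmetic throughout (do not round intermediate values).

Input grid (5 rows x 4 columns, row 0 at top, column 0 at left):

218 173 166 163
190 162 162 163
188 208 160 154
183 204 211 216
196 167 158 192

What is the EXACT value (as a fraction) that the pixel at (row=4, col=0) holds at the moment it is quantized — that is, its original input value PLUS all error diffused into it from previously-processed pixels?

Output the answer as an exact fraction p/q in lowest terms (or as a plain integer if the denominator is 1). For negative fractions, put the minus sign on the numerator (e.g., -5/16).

Answer: 620883751711/4294967296

Derivation:
(0,0): OLD=218 → NEW=255, ERR=-37
(0,1): OLD=2509/16 → NEW=255, ERR=-1571/16
(0,2): OLD=31499/256 → NEW=0, ERR=31499/256
(0,3): OLD=888141/4096 → NEW=255, ERR=-156339/4096
(1,0): OLD=40967/256 → NEW=255, ERR=-24313/256
(1,1): OLD=226353/2048 → NEW=0, ERR=226353/2048
(1,2): OLD=15434501/65536 → NEW=255, ERR=-1277179/65536
(1,3): OLD=157534259/1048576 → NEW=255, ERR=-109852621/1048576
(2,0): OLD=5866923/32768 → NEW=255, ERR=-2488917/32768
(2,1): OLD=209419785/1048576 → NEW=255, ERR=-57967095/1048576
(2,2): OLD=245343181/2097152 → NEW=0, ERR=245343181/2097152
(2,3): OLD=5745388857/33554432 → NEW=255, ERR=-2810991303/33554432
(3,0): OLD=2498102523/16777216 → NEW=255, ERR=-1780087557/16777216
(3,1): OLD=42276763365/268435456 → NEW=255, ERR=-26174277915/268435456
(3,2): OLD=797734422299/4294967296 → NEW=255, ERR=-297482238181/4294967296
(3,3): OLD=11464459708477/68719476736 → NEW=255, ERR=-6059006859203/68719476736
(4,0): OLD=620883751711/4294967296 → NEW=255, ERR=-474332908769/4294967296
Target (4,0): original=196, with diffused error = 620883751711/4294967296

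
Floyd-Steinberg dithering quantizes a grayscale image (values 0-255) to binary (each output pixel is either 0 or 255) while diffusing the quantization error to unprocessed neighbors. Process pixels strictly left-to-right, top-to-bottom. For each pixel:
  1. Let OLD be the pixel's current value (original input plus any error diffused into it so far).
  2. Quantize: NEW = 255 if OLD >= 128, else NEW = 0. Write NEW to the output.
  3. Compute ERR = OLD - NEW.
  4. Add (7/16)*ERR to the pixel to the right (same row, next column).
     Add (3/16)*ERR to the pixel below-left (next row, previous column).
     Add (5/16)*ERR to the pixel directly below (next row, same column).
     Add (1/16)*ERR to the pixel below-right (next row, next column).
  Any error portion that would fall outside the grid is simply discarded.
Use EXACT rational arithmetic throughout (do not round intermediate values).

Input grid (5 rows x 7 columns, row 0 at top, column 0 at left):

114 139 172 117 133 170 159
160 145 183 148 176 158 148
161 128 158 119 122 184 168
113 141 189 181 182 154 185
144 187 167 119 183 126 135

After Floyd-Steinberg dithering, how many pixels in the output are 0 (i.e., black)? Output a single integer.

Answer: 14

Derivation:
(0,0): OLD=114 → NEW=0, ERR=114
(0,1): OLD=1511/8 → NEW=255, ERR=-529/8
(0,2): OLD=18313/128 → NEW=255, ERR=-14327/128
(0,3): OLD=139327/2048 → NEW=0, ERR=139327/2048
(0,4): OLD=5333433/32768 → NEW=255, ERR=-3022407/32768
(0,5): OLD=67972111/524288 → NEW=255, ERR=-65721329/524288
(0,6): OLD=873739369/8388608 → NEW=0, ERR=873739369/8388608
(1,0): OLD=23453/128 → NEW=255, ERR=-9187/128
(1,1): OLD=80971/1024 → NEW=0, ERR=80971/1024
(1,2): OLD=6266535/32768 → NEW=255, ERR=-2089305/32768
(1,3): OLD=15345179/131072 → NEW=0, ERR=15345179/131072
(1,4): OLD=1502771185/8388608 → NEW=255, ERR=-636323855/8388608
(1,5): OLD=6670954817/67108864 → NEW=0, ERR=6670954817/67108864
(1,6): OLD=232147718319/1073741824 → NEW=255, ERR=-41656446801/1073741824
(2,0): OLD=2513257/16384 → NEW=255, ERR=-1664663/16384
(2,1): OLD=48139155/524288 → NEW=0, ERR=48139155/524288
(2,2): OLD=1720829049/8388608 → NEW=255, ERR=-418265991/8388608
(2,3): OLD=7755335665/67108864 → NEW=0, ERR=7755335665/67108864
(2,4): OLD=93850247041/536870912 → NEW=255, ERR=-43051835519/536870912
(2,5): OLD=2885627824107/17179869184 → NEW=255, ERR=-1495238817813/17179869184
(2,6): OLD=34088065330973/274877906944 → NEW=0, ERR=34088065330973/274877906944
(3,0): OLD=825984089/8388608 → NEW=0, ERR=825984089/8388608
(3,1): OLD=13225307621/67108864 → NEW=255, ERR=-3887452699/67108864
(3,2): OLD=94211107519/536870912 → NEW=255, ERR=-42690975041/536870912
(3,3): OLD=352557558121/2147483648 → NEW=255, ERR=-195050772119/2147483648
(3,4): OLD=29716291618905/274877906944 → NEW=0, ERR=29716291618905/274877906944
(3,5): OLD=422957877412251/2199023255552 → NEW=255, ERR=-137793052753509/2199023255552
(3,6): OLD=6716689511718213/35184372088832 → NEW=255, ERR=-2255325370933947/35184372088832
(4,0): OLD=175995828119/1073741824 → NEW=255, ERR=-97808337001/1073741824
(4,1): OLD=2066561075627/17179869184 → NEW=0, ERR=2066561075627/17179869184
(4,2): OLD=47863575560677/274877906944 → NEW=255, ERR=-22230290710043/274877906944
(4,3): OLD=155107050665319/2199023255552 → NEW=0, ERR=155107050665319/2199023255552
(4,4): OLD=4050014981379653/17592186044416 → NEW=255, ERR=-435992459946427/17592186044416
(4,5): OLD=50842064685972613/562949953421312 → NEW=0, ERR=50842064685972613/562949953421312
(4,6): OLD=1356165301012228147/9007199254740992 → NEW=255, ERR=-940670508946724813/9007199254740992
Output grid:
  Row 0: .##.##.  (3 black, running=3)
  Row 1: #.#.#.#  (3 black, running=6)
  Row 2: #.#.##.  (3 black, running=9)
  Row 3: .###.##  (2 black, running=11)
  Row 4: #.#.#.#  (3 black, running=14)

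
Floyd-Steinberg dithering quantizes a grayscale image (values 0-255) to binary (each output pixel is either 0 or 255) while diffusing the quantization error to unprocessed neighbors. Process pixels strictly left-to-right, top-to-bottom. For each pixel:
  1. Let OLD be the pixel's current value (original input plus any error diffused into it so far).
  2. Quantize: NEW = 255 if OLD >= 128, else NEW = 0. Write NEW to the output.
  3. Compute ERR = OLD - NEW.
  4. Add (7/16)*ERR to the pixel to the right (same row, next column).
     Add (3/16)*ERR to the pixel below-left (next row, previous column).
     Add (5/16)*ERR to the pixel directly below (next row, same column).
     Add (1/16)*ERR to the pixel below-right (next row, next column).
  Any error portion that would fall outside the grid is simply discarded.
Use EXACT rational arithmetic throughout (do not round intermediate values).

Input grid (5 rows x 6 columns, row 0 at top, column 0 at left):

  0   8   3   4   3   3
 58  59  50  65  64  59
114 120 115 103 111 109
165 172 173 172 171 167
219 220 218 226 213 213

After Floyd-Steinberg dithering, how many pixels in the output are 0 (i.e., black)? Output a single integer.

Answer: 16

Derivation:
(0,0): OLD=0 → NEW=0, ERR=0
(0,1): OLD=8 → NEW=0, ERR=8
(0,2): OLD=13/2 → NEW=0, ERR=13/2
(0,3): OLD=219/32 → NEW=0, ERR=219/32
(0,4): OLD=3069/512 → NEW=0, ERR=3069/512
(0,5): OLD=46059/8192 → NEW=0, ERR=46059/8192
(1,0): OLD=119/2 → NEW=0, ERR=119/2
(1,1): OLD=355/4 → NEW=0, ERR=355/4
(1,2): OLD=47433/512 → NEW=0, ERR=47433/512
(1,3): OLD=447283/4096 → NEW=0, ERR=447283/4096
(1,4): OLD=15090331/131072 → NEW=0, ERR=15090331/131072
(1,5): OLD=233834669/2097152 → NEW=0, ERR=233834669/2097152
(2,0): OLD=9551/64 → NEW=255, ERR=-6769/64
(2,1): OLD=1003939/8192 → NEW=0, ERR=1003939/8192
(2,2): OLD=29306231/131072 → NEW=255, ERR=-4117129/131072
(2,3): OLD=158082937/1048576 → NEW=255, ERR=-109303943/1048576
(2,4): OLD=4332026133/33554432 → NEW=255, ERR=-4224354027/33554432
(2,5): OLD=51518349475/536870912 → NEW=0, ERR=51518349475/536870912
(3,0): OLD=20306537/131072 → NEW=255, ERR=-13116823/131072
(3,1): OLD=80748301/524288 → NEW=255, ERR=-52945139/524288
(3,2): OLD=1797133625/16777216 → NEW=0, ERR=1797133625/16777216
(3,3): OLD=86285989629/536870912 → NEW=255, ERR=-50616092931/536870912
(3,4): OLD=218802318041/2147483648 → NEW=0, ERR=218802318041/2147483648
(3,5): OLD=8029700865515/34359738368 → NEW=255, ERR=-732032418325/34359738368
(4,0): OLD=1415933275/8388608 → NEW=255, ERR=-723161765/8388608
(4,1): OLD=44172760901/268435456 → NEW=255, ERR=-24278280379/268435456
(4,2): OLD=1614187094621/8589934592 → NEW=255, ERR=-576246226339/8589934592
(4,3): OLD=26523952698311/137438953472 → NEW=255, ERR=-8522980437049/137438953472
(4,4): OLD=457005723336117/2199023255552 → NEW=255, ERR=-103745206829643/2199023255552
(4,5): OLD=6757858006923699/35184372088832 → NEW=255, ERR=-2214156875728461/35184372088832
Output grid:
  Row 0: ......  (6 black, running=6)
  Row 1: ......  (6 black, running=12)
  Row 2: #.###.  (2 black, running=14)
  Row 3: ##.#.#  (2 black, running=16)
  Row 4: ######  (0 black, running=16)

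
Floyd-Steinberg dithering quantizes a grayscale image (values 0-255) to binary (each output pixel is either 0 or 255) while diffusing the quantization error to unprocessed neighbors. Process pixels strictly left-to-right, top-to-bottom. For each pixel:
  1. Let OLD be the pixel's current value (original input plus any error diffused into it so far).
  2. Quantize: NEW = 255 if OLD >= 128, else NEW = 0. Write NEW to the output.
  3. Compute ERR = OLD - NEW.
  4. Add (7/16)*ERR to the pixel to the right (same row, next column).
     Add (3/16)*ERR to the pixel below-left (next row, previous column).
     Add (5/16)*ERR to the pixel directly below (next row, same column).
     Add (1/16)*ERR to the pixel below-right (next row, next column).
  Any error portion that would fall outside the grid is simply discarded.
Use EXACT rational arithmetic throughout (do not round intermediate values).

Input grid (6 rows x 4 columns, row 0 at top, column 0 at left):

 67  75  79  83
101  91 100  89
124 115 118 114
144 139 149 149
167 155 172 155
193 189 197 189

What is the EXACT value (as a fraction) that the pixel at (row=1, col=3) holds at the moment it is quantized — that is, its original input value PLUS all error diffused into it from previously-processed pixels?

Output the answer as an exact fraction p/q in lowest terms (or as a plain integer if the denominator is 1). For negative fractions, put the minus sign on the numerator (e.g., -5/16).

Answer: 23016971/1048576

Derivation:
(0,0): OLD=67 → NEW=0, ERR=67
(0,1): OLD=1669/16 → NEW=0, ERR=1669/16
(0,2): OLD=31907/256 → NEW=0, ERR=31907/256
(0,3): OLD=563317/4096 → NEW=255, ERR=-481163/4096
(1,0): OLD=36223/256 → NEW=255, ERR=-29057/256
(1,1): OLD=207865/2048 → NEW=0, ERR=207865/2048
(1,2): OLD=11000045/65536 → NEW=255, ERR=-5711635/65536
(1,3): OLD=23016971/1048576 → NEW=0, ERR=23016971/1048576
Target (1,3): original=89, with diffused error = 23016971/1048576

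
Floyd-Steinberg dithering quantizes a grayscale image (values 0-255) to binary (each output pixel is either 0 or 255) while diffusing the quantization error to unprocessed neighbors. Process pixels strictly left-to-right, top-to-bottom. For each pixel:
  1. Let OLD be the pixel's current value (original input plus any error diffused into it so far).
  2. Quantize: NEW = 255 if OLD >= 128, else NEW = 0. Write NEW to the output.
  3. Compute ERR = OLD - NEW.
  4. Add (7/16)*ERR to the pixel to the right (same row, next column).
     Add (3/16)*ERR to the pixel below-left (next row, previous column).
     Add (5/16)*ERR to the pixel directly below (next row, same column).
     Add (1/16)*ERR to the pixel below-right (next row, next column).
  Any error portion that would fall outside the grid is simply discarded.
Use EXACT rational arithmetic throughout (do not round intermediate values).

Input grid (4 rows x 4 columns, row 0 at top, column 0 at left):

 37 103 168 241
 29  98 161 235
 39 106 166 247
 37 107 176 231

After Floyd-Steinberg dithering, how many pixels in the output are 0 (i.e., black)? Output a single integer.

(0,0): OLD=37 → NEW=0, ERR=37
(0,1): OLD=1907/16 → NEW=0, ERR=1907/16
(0,2): OLD=56357/256 → NEW=255, ERR=-8923/256
(0,3): OLD=924675/4096 → NEW=255, ERR=-119805/4096
(1,0): OLD=16105/256 → NEW=0, ERR=16105/256
(1,1): OLD=324703/2048 → NEW=255, ERR=-197537/2048
(1,2): OLD=7200715/65536 → NEW=0, ERR=7200715/65536
(1,3): OLD=284951677/1048576 → NEW=255, ERR=17564797/1048576
(2,0): OLD=1329541/32768 → NEW=0, ERR=1329541/32768
(2,1): OLD=123881735/1048576 → NEW=0, ERR=123881735/1048576
(2,2): OLD=522475331/2097152 → NEW=255, ERR=-12298429/2097152
(2,3): OLD=8607926551/33554432 → NEW=255, ERR=51546391/33554432
(3,0): OLD=1205128757/16777216 → NEW=0, ERR=1205128757/16777216
(3,1): OLD=47454596587/268435456 → NEW=255, ERR=-20996444693/268435456
(3,2): OLD=634018974229/4294967296 → NEW=255, ERR=-461197686251/4294967296
(3,3): OLD=12653617829907/68719476736 → NEW=255, ERR=-4869848737773/68719476736
Output grid:
  Row 0: ..##  (2 black, running=2)
  Row 1: .#.#  (2 black, running=4)
  Row 2: ..##  (2 black, running=6)
  Row 3: .###  (1 black, running=7)

Answer: 7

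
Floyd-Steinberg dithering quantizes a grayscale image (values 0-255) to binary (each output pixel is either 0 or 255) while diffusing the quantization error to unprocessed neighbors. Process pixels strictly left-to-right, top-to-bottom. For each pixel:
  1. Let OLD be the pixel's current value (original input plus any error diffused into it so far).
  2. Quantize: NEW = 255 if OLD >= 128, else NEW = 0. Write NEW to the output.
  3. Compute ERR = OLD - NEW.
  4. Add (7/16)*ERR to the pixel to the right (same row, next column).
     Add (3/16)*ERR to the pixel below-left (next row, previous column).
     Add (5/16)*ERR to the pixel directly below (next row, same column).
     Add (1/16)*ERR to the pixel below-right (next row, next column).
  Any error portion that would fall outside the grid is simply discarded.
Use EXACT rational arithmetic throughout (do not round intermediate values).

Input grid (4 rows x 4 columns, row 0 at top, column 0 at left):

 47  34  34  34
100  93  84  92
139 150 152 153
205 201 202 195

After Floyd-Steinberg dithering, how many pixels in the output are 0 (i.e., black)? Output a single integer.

(0,0): OLD=47 → NEW=0, ERR=47
(0,1): OLD=873/16 → NEW=0, ERR=873/16
(0,2): OLD=14815/256 → NEW=0, ERR=14815/256
(0,3): OLD=242969/4096 → NEW=0, ERR=242969/4096
(1,0): OLD=31979/256 → NEW=0, ERR=31979/256
(1,1): OLD=365549/2048 → NEW=255, ERR=-156691/2048
(1,2): OLD=5448945/65536 → NEW=0, ERR=5448945/65536
(1,3): OLD=157841767/1048576 → NEW=255, ERR=-109545113/1048576
(2,0): OLD=5363839/32768 → NEW=255, ERR=-2992001/32768
(2,1): OLD=114861285/1048576 → NEW=0, ERR=114861285/1048576
(2,2): OLD=422652537/2097152 → NEW=255, ERR=-112121223/2097152
(2,3): OLD=3427894645/33554432 → NEW=0, ERR=3427894645/33554432
(3,0): OLD=3305192975/16777216 → NEW=255, ERR=-972997105/16777216
(3,1): OLD=52110635857/268435456 → NEW=255, ERR=-16340405423/268435456
(3,2): OLD=793116933551/4294967296 → NEW=255, ERR=-302099726929/4294967296
(3,3): OLD=13249828183113/68719476736 → NEW=255, ERR=-4273638384567/68719476736
Output grid:
  Row 0: ....  (4 black, running=4)
  Row 1: .#.#  (2 black, running=6)
  Row 2: #.#.  (2 black, running=8)
  Row 3: ####  (0 black, running=8)

Answer: 8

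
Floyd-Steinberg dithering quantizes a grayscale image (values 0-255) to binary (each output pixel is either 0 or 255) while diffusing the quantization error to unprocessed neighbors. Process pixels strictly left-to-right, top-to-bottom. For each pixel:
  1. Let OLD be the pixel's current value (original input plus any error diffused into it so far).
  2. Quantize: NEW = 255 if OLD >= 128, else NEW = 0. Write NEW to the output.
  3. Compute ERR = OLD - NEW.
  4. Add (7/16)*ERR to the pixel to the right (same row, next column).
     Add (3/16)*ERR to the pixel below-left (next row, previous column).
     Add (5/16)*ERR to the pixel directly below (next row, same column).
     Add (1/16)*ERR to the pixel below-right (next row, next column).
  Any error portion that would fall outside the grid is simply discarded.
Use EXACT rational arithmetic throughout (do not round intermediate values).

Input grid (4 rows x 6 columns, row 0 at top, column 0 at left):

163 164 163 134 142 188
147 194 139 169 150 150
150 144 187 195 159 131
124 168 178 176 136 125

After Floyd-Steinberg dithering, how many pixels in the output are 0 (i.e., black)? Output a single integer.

Answer: 9

Derivation:
(0,0): OLD=163 → NEW=255, ERR=-92
(0,1): OLD=495/4 → NEW=0, ERR=495/4
(0,2): OLD=13897/64 → NEW=255, ERR=-2423/64
(0,3): OLD=120255/1024 → NEW=0, ERR=120255/1024
(0,4): OLD=3168313/16384 → NEW=255, ERR=-1009607/16384
(0,5): OLD=42215823/262144 → NEW=255, ERR=-24630897/262144
(1,0): OLD=9053/64 → NEW=255, ERR=-7267/64
(1,1): OLD=87115/512 → NEW=255, ERR=-43445/512
(1,2): OLD=1962791/16384 → NEW=0, ERR=1962791/16384
(1,3): OLD=16003291/65536 → NEW=255, ERR=-708389/65536
(1,4): OLD=485434737/4194304 → NEW=0, ERR=485434737/4194304
(1,5): OLD=11235441607/67108864 → NEW=255, ERR=-5877318713/67108864
(2,0): OLD=807785/8192 → NEW=0, ERR=807785/8192
(2,1): OLD=46134547/262144 → NEW=255, ERR=-20712173/262144
(2,2): OLD=765628409/4194304 → NEW=255, ERR=-303919111/4194304
(2,3): OLD=6345444465/33554432 → NEW=255, ERR=-2210935695/33554432
(2,4): OLD=160249282771/1073741824 → NEW=255, ERR=-113554882349/1073741824
(2,5): OLD=1109764482293/17179869184 → NEW=0, ERR=1109764482293/17179869184
(3,0): OLD=587202777/4194304 → NEW=255, ERR=-482344743/4194304
(3,1): OLD=2871365349/33554432 → NEW=0, ERR=2871365349/33554432
(3,2): OLD=47110925055/268435456 → NEW=255, ERR=-21340116225/268435456
(3,3): OLD=1653916071421/17179869184 → NEW=0, ERR=1653916071421/17179869184
(3,4): OLD=21036855813725/137438953472 → NEW=255, ERR=-14010077321635/137438953472
(3,5): OLD=206662920043603/2199023255552 → NEW=0, ERR=206662920043603/2199023255552
Output grid:
  Row 0: #.#.##  (2 black, running=2)
  Row 1: ##.#.#  (2 black, running=4)
  Row 2: .####.  (2 black, running=6)
  Row 3: #.#.#.  (3 black, running=9)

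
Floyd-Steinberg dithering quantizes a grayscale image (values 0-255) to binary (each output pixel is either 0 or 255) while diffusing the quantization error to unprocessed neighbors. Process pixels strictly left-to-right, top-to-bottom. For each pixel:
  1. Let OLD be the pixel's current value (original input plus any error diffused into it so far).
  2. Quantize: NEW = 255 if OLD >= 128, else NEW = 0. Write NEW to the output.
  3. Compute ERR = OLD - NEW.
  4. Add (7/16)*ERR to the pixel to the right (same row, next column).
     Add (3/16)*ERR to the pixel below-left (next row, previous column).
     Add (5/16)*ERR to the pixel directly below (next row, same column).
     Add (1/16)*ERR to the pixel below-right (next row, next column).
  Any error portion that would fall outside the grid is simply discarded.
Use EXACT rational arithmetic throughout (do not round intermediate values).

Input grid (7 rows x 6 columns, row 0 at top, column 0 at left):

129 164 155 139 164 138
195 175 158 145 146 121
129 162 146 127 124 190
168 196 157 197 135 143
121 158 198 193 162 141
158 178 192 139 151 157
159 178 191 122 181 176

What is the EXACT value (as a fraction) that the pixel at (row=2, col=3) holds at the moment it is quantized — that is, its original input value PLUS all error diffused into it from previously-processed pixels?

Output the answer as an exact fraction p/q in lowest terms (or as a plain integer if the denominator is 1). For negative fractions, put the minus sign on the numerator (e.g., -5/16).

Answer: 3902894329/67108864

Derivation:
(0,0): OLD=129 → NEW=255, ERR=-126
(0,1): OLD=871/8 → NEW=0, ERR=871/8
(0,2): OLD=25937/128 → NEW=255, ERR=-6703/128
(0,3): OLD=237751/2048 → NEW=0, ERR=237751/2048
(0,4): OLD=7038209/32768 → NEW=255, ERR=-1317631/32768
(0,5): OLD=63128327/524288 → NEW=0, ERR=63128327/524288
(1,0): OLD=22533/128 → NEW=255, ERR=-10107/128
(1,1): OLD=160547/1024 → NEW=255, ERR=-100573/1024
(1,2): OLD=4169311/32768 → NEW=0, ERR=4169311/32768
(1,3): OLD=29639539/131072 → NEW=255, ERR=-3783821/131072
(1,4): OLD=1263628537/8388608 → NEW=255, ERR=-875466503/8388608
(1,5): OLD=14825032191/134217728 → NEW=0, ERR=14825032191/134217728
(2,0): OLD=1407537/16384 → NEW=0, ERR=1407537/16384
(2,1): OLD=98469035/524288 → NEW=255, ERR=-35224405/524288
(2,2): OLD=1214811585/8388608 → NEW=255, ERR=-924283455/8388608
(2,3): OLD=3902894329/67108864 → NEW=0, ERR=3902894329/67108864
Target (2,3): original=127, with diffused error = 3902894329/67108864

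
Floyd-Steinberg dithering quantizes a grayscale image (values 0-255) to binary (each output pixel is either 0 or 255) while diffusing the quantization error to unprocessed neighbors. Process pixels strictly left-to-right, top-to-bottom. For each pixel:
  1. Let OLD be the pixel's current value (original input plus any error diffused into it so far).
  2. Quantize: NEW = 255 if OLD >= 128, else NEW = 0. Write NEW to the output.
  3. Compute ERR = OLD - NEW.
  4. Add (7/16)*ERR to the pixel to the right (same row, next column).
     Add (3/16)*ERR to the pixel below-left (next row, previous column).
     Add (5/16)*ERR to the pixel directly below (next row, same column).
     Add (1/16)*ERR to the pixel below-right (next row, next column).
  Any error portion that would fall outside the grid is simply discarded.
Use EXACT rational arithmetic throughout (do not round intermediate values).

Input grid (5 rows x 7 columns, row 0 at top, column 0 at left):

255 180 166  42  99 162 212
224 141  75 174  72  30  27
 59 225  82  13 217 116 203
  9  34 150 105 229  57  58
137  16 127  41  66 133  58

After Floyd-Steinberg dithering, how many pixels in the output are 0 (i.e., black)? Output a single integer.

Answer: 19

Derivation:
(0,0): OLD=255 → NEW=255, ERR=0
(0,1): OLD=180 → NEW=255, ERR=-75
(0,2): OLD=2131/16 → NEW=255, ERR=-1949/16
(0,3): OLD=-2891/256 → NEW=0, ERR=-2891/256
(0,4): OLD=385267/4096 → NEW=0, ERR=385267/4096
(0,5): OLD=13313701/65536 → NEW=255, ERR=-3397979/65536
(0,6): OLD=198512259/1048576 → NEW=255, ERR=-68874621/1048576
(1,0): OLD=3359/16 → NEW=255, ERR=-721/16
(1,1): OLD=9601/128 → NEW=0, ERR=9601/128
(1,2): OLD=257821/4096 → NEW=0, ERR=257821/4096
(1,3): OLD=3408397/16384 → NEW=255, ERR=-769523/16384
(1,4): OLD=73838155/1048576 → NEW=0, ERR=73838155/1048576
(1,5): OLD=320174867/8388608 → NEW=0, ERR=320174867/8388608
(1,6): OLD=2675176573/134217728 → NEW=0, ERR=2675176573/134217728
(2,0): OLD=120795/2048 → NEW=0, ERR=120795/2048
(2,1): OLD=18561777/65536 → NEW=255, ERR=1850097/65536
(2,2): OLD=115241027/1048576 → NEW=0, ERR=115241027/1048576
(2,3): OLD=533030139/8388608 → NEW=0, ERR=533030139/8388608
(2,4): OLD=18188256487/67108864 → NEW=255, ERR=1075496167/67108864
(2,5): OLD=307255852425/2147483648 → NEW=255, ERR=-240352477815/2147483648
(2,6): OLD=5588538435791/34359738368 → NEW=255, ERR=-3173194848049/34359738368
(3,0): OLD=34314675/1048576 → NEW=0, ERR=34314675/1048576
(3,1): OLD=683102975/8388608 → NEW=0, ERR=683102975/8388608
(3,2): OLD=15679961969/67108864 → NEW=255, ERR=-1432798351/67108864
(3,3): OLD=33659105713/268435456 → NEW=0, ERR=33659105713/268435456
(3,4): OLD=9340767675059/34359738368 → NEW=255, ERR=579034391219/34359738368
(3,5): OLD=3596096699153/274877906944 → NEW=0, ERR=3596096699153/274877906944
(3,6): OLD=122566463455823/4398046511104 → NEW=0, ERR=122566463455823/4398046511104
(4,0): OLD=21809724661/134217728 → NEW=255, ERR=-12415795979/134217728
(4,1): OLD=-2107107191/2147483648 → NEW=0, ERR=-2107107191/2147483648
(4,2): OLD=5102382184951/34359738368 → NEW=255, ERR=-3659351098889/34359738368
(4,3): OLD=9734934375725/274877906944 → NEW=0, ERR=9734934375725/274877906944
(4,4): OLD=213416100179635/2199023255552 → NEW=0, ERR=213416100179635/2199023255552
(4,5): OLD=13076371906519943/70368744177664 → NEW=255, ERR=-4867657858784377/70368744177664
(4,6): OLD=41954507416830561/1125899906842624 → NEW=0, ERR=41954507416830561/1125899906842624
Output grid:
  Row 0: ###..##  (2 black, running=2)
  Row 1: #..#...  (5 black, running=7)
  Row 2: .#..###  (3 black, running=10)
  Row 3: ..#.#..  (5 black, running=15)
  Row 4: #.#..#.  (4 black, running=19)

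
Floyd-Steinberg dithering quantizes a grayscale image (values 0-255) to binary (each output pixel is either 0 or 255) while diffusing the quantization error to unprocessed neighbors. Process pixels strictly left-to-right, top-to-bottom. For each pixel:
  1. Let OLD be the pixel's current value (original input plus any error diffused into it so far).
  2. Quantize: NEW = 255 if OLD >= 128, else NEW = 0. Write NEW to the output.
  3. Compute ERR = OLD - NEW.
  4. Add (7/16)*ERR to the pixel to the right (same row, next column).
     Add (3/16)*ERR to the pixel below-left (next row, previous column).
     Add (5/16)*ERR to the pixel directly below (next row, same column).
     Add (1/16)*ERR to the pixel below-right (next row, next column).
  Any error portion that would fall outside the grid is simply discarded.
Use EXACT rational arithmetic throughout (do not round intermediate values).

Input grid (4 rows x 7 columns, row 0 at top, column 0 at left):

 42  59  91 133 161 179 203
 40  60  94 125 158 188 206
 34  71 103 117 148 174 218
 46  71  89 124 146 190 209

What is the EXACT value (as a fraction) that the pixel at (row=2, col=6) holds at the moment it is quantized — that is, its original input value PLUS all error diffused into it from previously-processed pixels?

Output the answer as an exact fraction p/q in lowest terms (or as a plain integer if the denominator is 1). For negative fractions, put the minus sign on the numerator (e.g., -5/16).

(0,0): OLD=42 → NEW=0, ERR=42
(0,1): OLD=619/8 → NEW=0, ERR=619/8
(0,2): OLD=15981/128 → NEW=0, ERR=15981/128
(0,3): OLD=384251/2048 → NEW=255, ERR=-137989/2048
(0,4): OLD=4309725/32768 → NEW=255, ERR=-4046115/32768
(0,5): OLD=65524747/524288 → NEW=0, ERR=65524747/524288
(0,6): OLD=2161560653/8388608 → NEW=255, ERR=22465613/8388608
(1,0): OLD=8657/128 → NEW=0, ERR=8657/128
(1,1): OLD=143159/1024 → NEW=255, ERR=-117961/1024
(1,2): OLD=2451715/32768 → NEW=0, ERR=2451715/32768
(1,3): OLD=15902919/131072 → NEW=0, ERR=15902919/131072
(1,4): OLD=1608241653/8388608 → NEW=255, ERR=-530853387/8388608
(1,5): OLD=12895265157/67108864 → NEW=255, ERR=-4217495163/67108864
(1,6): OLD=200954141739/1073741824 → NEW=255, ERR=-72850023381/1073741824
(2,0): OLD=549453/16384 → NEW=0, ERR=549453/16384
(2,1): OLD=35614367/524288 → NEW=0, ERR=35614367/524288
(2,2): OLD=1439903389/8388608 → NEW=255, ERR=-699191651/8388608
(2,3): OLD=7466572789/67108864 → NEW=0, ERR=7466572789/67108864
(2,4): OLD=92717736517/536870912 → NEW=255, ERR=-44184346043/536870912
(2,5): OLD=1746817476695/17179869184 → NEW=0, ERR=1746817476695/17179869184
(2,6): OLD=65243425418449/274877906944 → NEW=255, ERR=-4850440852271/274877906944
Target (2,6): original=218, with diffused error = 65243425418449/274877906944

Answer: 65243425418449/274877906944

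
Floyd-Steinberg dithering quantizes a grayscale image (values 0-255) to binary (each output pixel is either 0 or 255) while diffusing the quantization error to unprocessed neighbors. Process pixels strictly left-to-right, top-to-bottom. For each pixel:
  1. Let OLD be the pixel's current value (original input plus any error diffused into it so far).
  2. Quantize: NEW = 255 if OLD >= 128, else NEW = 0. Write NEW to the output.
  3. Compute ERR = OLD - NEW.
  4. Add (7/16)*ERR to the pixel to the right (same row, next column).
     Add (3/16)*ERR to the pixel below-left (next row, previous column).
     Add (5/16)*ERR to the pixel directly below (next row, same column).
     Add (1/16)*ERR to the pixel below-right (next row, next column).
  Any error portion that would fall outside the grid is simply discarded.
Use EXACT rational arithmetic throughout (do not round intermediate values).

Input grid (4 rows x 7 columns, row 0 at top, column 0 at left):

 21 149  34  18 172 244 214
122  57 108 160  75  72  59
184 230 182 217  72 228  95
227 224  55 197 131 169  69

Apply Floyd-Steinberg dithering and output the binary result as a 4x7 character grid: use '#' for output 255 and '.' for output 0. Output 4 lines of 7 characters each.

(0,0): OLD=21 → NEW=0, ERR=21
(0,1): OLD=2531/16 → NEW=255, ERR=-1549/16
(0,2): OLD=-2139/256 → NEW=0, ERR=-2139/256
(0,3): OLD=58755/4096 → NEW=0, ERR=58755/4096
(0,4): OLD=11683477/65536 → NEW=255, ERR=-5028203/65536
(0,5): OLD=220655123/1048576 → NEW=255, ERR=-46731757/1048576
(0,6): OLD=3263201925/16777216 → NEW=255, ERR=-1014988155/16777216
(1,0): OLD=28265/256 → NEW=0, ERR=28265/256
(1,1): OLD=153183/2048 → NEW=0, ERR=153183/2048
(1,2): OLD=8831051/65536 → NEW=255, ERR=-7880629/65536
(1,3): OLD=25418991/262144 → NEW=0, ERR=25418991/262144
(1,4): OLD=1442612717/16777216 → NEW=0, ERR=1442612717/16777216
(1,5): OLD=10677458429/134217728 → NEW=0, ERR=10677458429/134217728
(1,6): OLD=154862553139/2147483648 → NEW=0, ERR=154862553139/2147483648
(2,0): OLD=7619461/32768 → NEW=255, ERR=-736379/32768
(2,1): OLD=238966407/1048576 → NEW=255, ERR=-28420473/1048576
(2,2): OLD=2607517269/16777216 → NEW=255, ERR=-1670672811/16777216
(2,3): OLD=28500129261/134217728 → NEW=255, ERR=-5725391379/134217728
(2,4): OLD=108646245181/1073741824 → NEW=0, ERR=108646245181/1073741824
(2,5): OLD=10858506541951/34359738368 → NEW=255, ERR=2096773258111/34359738368
(2,6): OLD=82026648735081/549755813888 → NEW=255, ERR=-58161083806359/549755813888
(3,0): OLD=3605345973/16777216 → NEW=255, ERR=-672844107/16777216
(3,1): OLD=23878475537/134217728 → NEW=255, ERR=-10347045103/134217728
(3,2): OLD=-20979311101/1073741824 → NEW=0, ERR=-20979311101/1073741824
(3,3): OLD=806894768005/4294967296 → NEW=255, ERR=-288321892475/4294967296
(3,4): OLD=78080004450997/549755813888 → NEW=255, ERR=-62107728090443/549755813888
(3,5): OLD=550335555441263/4398046511104 → NEW=0, ERR=550335555441263/4398046511104
(3,6): OLD=6649735861131505/70368744177664 → NEW=0, ERR=6649735861131505/70368744177664
Row 0: .#..###
Row 1: ..#....
Row 2: ####.##
Row 3: ##.##..

Answer: .#..###
..#....
####.##
##.##..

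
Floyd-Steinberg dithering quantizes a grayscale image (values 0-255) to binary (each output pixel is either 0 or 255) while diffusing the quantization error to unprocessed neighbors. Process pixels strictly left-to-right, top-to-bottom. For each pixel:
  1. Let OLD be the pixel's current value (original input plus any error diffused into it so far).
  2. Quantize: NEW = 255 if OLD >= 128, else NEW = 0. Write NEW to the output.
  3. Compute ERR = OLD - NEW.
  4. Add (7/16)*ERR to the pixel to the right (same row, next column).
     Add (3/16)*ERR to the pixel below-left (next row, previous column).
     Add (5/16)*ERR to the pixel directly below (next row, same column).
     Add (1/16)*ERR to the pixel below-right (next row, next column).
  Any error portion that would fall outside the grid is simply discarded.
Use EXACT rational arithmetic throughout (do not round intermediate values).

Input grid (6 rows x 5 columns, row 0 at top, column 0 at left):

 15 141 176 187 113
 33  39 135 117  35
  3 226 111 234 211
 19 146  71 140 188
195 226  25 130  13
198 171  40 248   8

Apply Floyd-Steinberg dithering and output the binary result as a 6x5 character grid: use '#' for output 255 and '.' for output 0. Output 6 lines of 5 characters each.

(0,0): OLD=15 → NEW=0, ERR=15
(0,1): OLD=2361/16 → NEW=255, ERR=-1719/16
(0,2): OLD=33023/256 → NEW=255, ERR=-32257/256
(0,3): OLD=540153/4096 → NEW=255, ERR=-504327/4096
(0,4): OLD=3875279/65536 → NEW=0, ERR=3875279/65536
(1,0): OLD=4491/256 → NEW=0, ERR=4491/256
(1,1): OLD=-19635/2048 → NEW=0, ERR=-19635/2048
(1,2): OLD=4038865/65536 → NEW=0, ERR=4038865/65536
(1,3): OLD=28494333/262144 → NEW=0, ERR=28494333/262144
(1,4): OLD=391489623/4194304 → NEW=0, ERR=391489623/4194304
(2,0): OLD=219039/32768 → NEW=0, ERR=219039/32768
(2,1): OLD=250169413/1048576 → NEW=255, ERR=-17217467/1048576
(2,2): OLD=2396736783/16777216 → NEW=255, ERR=-1881453297/16777216
(2,3): OLD=64493735101/268435456 → NEW=255, ERR=-3957306179/268435456
(2,4): OLD=1032991832555/4294967296 → NEW=255, ERR=-62224827925/4294967296
(3,0): OLD=302160943/16777216 → NEW=0, ERR=302160943/16777216
(3,1): OLD=17198546947/134217728 → NEW=255, ERR=-17026973693/134217728
(3,2): OLD=-100230807535/4294967296 → NEW=0, ERR=-100230807535/4294967296
(3,3): OLD=991775008521/8589934592 → NEW=0, ERR=991775008521/8589934592
(3,4): OLD=32032066235405/137438953472 → NEW=255, ERR=-3014866899955/137438953472
(4,0): OLD=379764828001/2147483648 → NEW=255, ERR=-167843502239/2147483648
(4,1): OLD=10233137698913/68719476736 → NEW=255, ERR=-7290328868767/68719476736
(4,2): OLD=-16478186316081/1099511627776 → NEW=0, ERR=-16478186316081/1099511627776
(4,3): OLD=2708356994687073/17592186044416 → NEW=255, ERR=-1777650446639007/17592186044416
(4,4): OLD=-8682738027754713/281474976710656 → NEW=0, ERR=-8682738027754713/281474976710656
(5,0): OLD=168977355335107/1099511627776 → NEW=255, ERR=-111398109747773/1099511627776
(5,1): OLD=754940151882377/8796093022208 → NEW=0, ERR=754940151882377/8796093022208
(5,2): OLD=13310630759171665/281474976710656 → NEW=0, ERR=13310630759171665/281474976710656
(5,3): OLD=259397114347695807/1125899906842624 → NEW=255, ERR=-27707361897173313/1125899906842624
(5,4): OLD=-337260734344348027/18014398509481984 → NEW=0, ERR=-337260734344348027/18014398509481984
Row 0: .###.
Row 1: .....
Row 2: .####
Row 3: .#..#
Row 4: ##.#.
Row 5: #..#.

Answer: .###.
.....
.####
.#..#
##.#.
#..#.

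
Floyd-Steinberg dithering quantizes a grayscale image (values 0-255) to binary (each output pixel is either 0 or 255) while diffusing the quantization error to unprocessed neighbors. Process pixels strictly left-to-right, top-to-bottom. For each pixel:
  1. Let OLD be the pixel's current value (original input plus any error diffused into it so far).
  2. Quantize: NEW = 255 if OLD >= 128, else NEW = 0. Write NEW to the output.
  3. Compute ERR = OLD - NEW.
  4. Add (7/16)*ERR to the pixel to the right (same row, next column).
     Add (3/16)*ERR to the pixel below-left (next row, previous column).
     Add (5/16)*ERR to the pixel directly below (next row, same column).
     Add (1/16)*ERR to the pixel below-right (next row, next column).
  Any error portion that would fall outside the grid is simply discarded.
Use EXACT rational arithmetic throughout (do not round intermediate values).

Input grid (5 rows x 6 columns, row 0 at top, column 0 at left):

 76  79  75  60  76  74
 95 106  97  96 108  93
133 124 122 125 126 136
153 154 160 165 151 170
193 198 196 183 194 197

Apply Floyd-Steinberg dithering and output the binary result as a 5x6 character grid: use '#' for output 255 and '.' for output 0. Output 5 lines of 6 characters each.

Answer: .....#
#.##..
.#.#.#
#.##.#
###.##

Derivation:
(0,0): OLD=76 → NEW=0, ERR=76
(0,1): OLD=449/4 → NEW=0, ERR=449/4
(0,2): OLD=7943/64 → NEW=0, ERR=7943/64
(0,3): OLD=117041/1024 → NEW=0, ERR=117041/1024
(0,4): OLD=2064471/16384 → NEW=0, ERR=2064471/16384
(0,5): OLD=33849953/262144 → NEW=255, ERR=-32996767/262144
(1,0): OLD=8947/64 → NEW=255, ERR=-7373/64
(1,1): OLD=60773/512 → NEW=0, ERR=60773/512
(1,2): OLD=3541577/16384 → NEW=255, ERR=-636343/16384
(1,3): OLD=9575381/65536 → NEW=255, ERR=-7136299/65536
(1,4): OLD=349298335/4194304 → NEW=0, ERR=349298335/4194304
(1,5): OLD=6574975913/67108864 → NEW=0, ERR=6574975913/67108864
(2,0): OLD=976935/8192 → NEW=0, ERR=976935/8192
(2,1): OLD=52110109/262144 → NEW=255, ERR=-14736611/262144
(2,2): OLD=303121559/4194304 → NEW=0, ERR=303121559/4194304
(2,3): OLD=4555917215/33554432 → NEW=255, ERR=-4000462945/33554432
(2,4): OLD=119646212957/1073741824 → NEW=0, ERR=119646212957/1073741824
(2,5): OLD=3789404146523/17179869184 → NEW=255, ERR=-591462495397/17179869184
(3,0): OLD=753828279/4194304 → NEW=255, ERR=-315719241/4194304
(3,1): OLD=4177678443/33554432 → NEW=0, ERR=4177678443/33554432
(3,2): OLD=56690141169/268435456 → NEW=255, ERR=-11760900111/268435456
(3,3): OLD=2301836899027/17179869184 → NEW=255, ERR=-2079029742893/17179869184
(3,4): OLD=16351214135411/137438953472 → NEW=0, ERR=16351214135411/137438953472
(3,5): OLD=479948667834333/2199023255552 → NEW=255, ERR=-80802262331427/2199023255552
(4,0): OLD=103520351705/536870912 → NEW=255, ERR=-33381730855/536870912
(4,1): OLD=1690371745157/8589934592 → NEW=255, ERR=-500061575803/8589934592
(4,2): OLD=39013601798399/274877906944 → NEW=255, ERR=-31080264472321/274877906944
(4,3): OLD=507022403893147/4398046511104 → NEW=0, ERR=507022403893147/4398046511104
(4,4): OLD=18799842271215435/70368744177664 → NEW=255, ERR=855812505911115/70368744177664
(4,5): OLD=223236428853676845/1125899906842624 → NEW=255, ERR=-63868047391192275/1125899906842624
Row 0: .....#
Row 1: #.##..
Row 2: .#.#.#
Row 3: #.##.#
Row 4: ###.##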